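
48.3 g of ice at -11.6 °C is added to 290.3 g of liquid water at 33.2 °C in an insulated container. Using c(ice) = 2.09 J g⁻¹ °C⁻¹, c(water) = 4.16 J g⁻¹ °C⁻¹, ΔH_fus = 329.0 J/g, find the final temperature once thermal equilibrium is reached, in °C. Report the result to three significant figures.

Heat to bring ice to 0 °C and melt it: q₁ = 48.3×2.09×11.6 + 48.3×329.0 = 17062 J
Heat the water can supply cooling to 0 °C: 290.3×4.16×33.2 = 40093.9 J > q₁, so all ice melts.
Energy balance: 290.3×4.16×(33.2 − T) = 17062 + 48.3×4.16×(T − 0)
1207.648(33.2 − T) = 17062 + 200.928 T
40093.9 − 17062 = 1408.576 T
T = 23031.9 / 1408.576 = 16.35 °C

T_f = 16.4 °C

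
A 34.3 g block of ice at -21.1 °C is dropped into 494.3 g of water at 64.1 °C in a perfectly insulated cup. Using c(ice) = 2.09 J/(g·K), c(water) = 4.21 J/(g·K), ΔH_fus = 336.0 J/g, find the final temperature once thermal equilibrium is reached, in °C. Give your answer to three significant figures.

T_f = 54.1 °C

Heat to bring ice to 0 °C and melt it: q₁ = 34.3×2.09×21.1 + 34.3×336.0 = 13037 J
Heat the water can supply cooling to 0 °C: 494.3×4.21×64.1 = 133392 J > q₁, so all ice melts.
Energy balance: 494.3×4.21×(64.1 − T) = 13037 + 34.3×4.21×(T − 0)
2081.003(64.1 − T) = 13037 + 144.403 T
133392 − 13037 = 2225.406 T
T = 120355 / 2225.406 = 54.08 °C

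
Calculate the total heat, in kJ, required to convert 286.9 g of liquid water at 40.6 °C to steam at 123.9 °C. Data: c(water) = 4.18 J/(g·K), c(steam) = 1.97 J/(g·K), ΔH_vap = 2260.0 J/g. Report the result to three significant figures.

q = 733 kJ

q1 (heat water 40.6→100.0 °C): 286.9 × 4.18 × 59.4 = 71235 J
q2 (vaporize at 100 °C): 286.9 × 2260.0 = 648394 J
q3 (heat steam 100.0→123.9 °C): 286.9 × 1.97 × 23.9 = 13508 J
Total: 71235 + 648394 + 13508 = 733137 J = 733 kJ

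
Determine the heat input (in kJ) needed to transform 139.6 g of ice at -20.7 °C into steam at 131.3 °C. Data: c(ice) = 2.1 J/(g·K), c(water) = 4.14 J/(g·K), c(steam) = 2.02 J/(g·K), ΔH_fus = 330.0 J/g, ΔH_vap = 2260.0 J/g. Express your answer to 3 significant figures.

q1 (heat ice -20.7→0.0 °C): 139.6 × 2.1 × 20.7 = 6068 J
q2 (melt at 0 °C): 139.6 × 330.0 = 46068 J
q3 (heat water 0.0→100.0 °C): 139.6 × 4.14 × 100.0 = 57794 J
q4 (vaporize at 100 °C): 139.6 × 2260.0 = 315496 J
q5 (heat steam 100.0→131.3 °C): 139.6 × 2.02 × 31.3 = 8826 J
Total: 6068 + 46068 + 57794 + 315496 + 8826 = 434252 J = 434 kJ

q = 434 kJ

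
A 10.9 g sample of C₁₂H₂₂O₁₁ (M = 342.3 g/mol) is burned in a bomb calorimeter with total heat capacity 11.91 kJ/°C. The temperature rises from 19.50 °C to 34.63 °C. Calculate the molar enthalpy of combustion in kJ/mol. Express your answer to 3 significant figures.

ΔT = 34.63 − 19.50 = 15.13 °C
q_cal = C_cal × ΔT = 11.91 × 15.13 = 180.1983 kJ
n = 10.9 / 342.3 = 0.03184 mol
q_rxn = −q_cal = -180.1983 kJ
ΔH = -180.1983 / 0.03184 = -5659 kJ/mol

ΔH = -5660 kJ/mol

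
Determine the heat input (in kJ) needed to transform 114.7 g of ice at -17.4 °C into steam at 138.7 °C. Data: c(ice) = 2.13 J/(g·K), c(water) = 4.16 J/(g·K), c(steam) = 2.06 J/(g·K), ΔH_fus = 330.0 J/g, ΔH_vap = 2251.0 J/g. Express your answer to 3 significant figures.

q1 (heat ice -17.4→0.0 °C): 114.7 × 2.13 × 17.4 = 4251 J
q2 (melt at 0 °C): 114.7 × 330.0 = 37851 J
q3 (heat water 0.0→100.0 °C): 114.7 × 4.16 × 100.0 = 47715 J
q4 (vaporize at 100 °C): 114.7 × 2251.0 = 258190 J
q5 (heat steam 100.0→138.7 °C): 114.7 × 2.06 × 38.7 = 9144 J
Total: 4251 + 37851 + 47715 + 258190 + 9144 = 357151 J = 357 kJ

q = 357 kJ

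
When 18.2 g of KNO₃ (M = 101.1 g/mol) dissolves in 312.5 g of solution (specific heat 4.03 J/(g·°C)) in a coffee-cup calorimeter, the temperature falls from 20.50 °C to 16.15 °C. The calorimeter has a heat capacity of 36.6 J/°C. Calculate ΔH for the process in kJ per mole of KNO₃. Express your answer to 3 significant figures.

ΔH = 31.3 kJ/mol

|ΔT| = |16.15 − 20.50| = 4.35 °C
|q_surr| = (312.5 × 4.03 + 36.6) × 4.35 = 1295.975 × 4.35 = 5637 J
n(KNO₃) = 18.2 / 101.1 = 0.1800 mol
Temperature fell, so q_rxn = +|q_surr| = 5.637 kJ
ΔH = q_rxn / n = 31.32 kJ/mol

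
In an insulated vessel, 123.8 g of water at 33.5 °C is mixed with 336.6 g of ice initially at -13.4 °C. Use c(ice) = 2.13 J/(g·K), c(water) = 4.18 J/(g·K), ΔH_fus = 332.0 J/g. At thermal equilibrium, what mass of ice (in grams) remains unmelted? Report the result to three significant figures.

Heat to warm all ice to 0 °C: 336.6×2.13×13.4 = 9607.2 J
Heat released by water cooling to 0 °C: 123.8×4.18×33.5 = 17336 J
17336 J < 9607.2 + 336.6×332.0 = 121358.4 J, so not all ice melts; final T = 0 °C.
Heat left for melting: 17336 − 9607.2 = 7728.8 J
Mass melted = 7728.8 / 332.0 = 23.28 g
Ice remaining = 336.6 − 23.28 = 313.32 g

m_ice remaining = 313 g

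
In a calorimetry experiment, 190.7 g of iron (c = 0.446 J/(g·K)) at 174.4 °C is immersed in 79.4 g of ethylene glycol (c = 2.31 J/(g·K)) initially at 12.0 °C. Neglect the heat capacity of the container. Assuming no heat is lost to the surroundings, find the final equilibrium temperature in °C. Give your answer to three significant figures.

Heat lost by iron = heat gained by ethylene glycol.
(190.7)(0.446)(174.4 − T) = (79.4)(2.31)(T − 12.0)
85.0522 (174.4 − T) = 183.414 (T − 12.0)
14833 − 85.0522 T = 183.414 T − 2201.0
17034.0 = 268.4662 T
T = 63.449 °C

T_f = 63.4 °C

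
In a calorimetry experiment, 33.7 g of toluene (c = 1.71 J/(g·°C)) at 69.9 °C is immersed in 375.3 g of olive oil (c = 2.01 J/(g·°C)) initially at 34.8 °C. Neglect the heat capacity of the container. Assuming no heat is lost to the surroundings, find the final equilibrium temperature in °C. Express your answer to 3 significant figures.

Heat lost by toluene = heat gained by olive oil.
(33.7)(1.71)(69.9 − T) = (375.3)(2.01)(T − 34.8)
57.627 (69.9 − T) = 754.353 (T − 34.8)
4028.1 − 57.627 T = 754.353 T − 26251
30279.1 = 811.980 T
T = 37.29 °C

T_f = 37.3 °C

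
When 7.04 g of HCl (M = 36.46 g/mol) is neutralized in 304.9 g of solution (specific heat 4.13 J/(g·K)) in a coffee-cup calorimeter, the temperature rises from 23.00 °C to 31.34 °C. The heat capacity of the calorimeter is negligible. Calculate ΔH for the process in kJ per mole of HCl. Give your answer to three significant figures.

ΔH = -54.4 kJ/mol

|ΔT| = |31.34 − 23.00| = 8.34 °C
|q_surr| = (304.9 × 4.13) × 8.34 = 1259.237 × 8.34 = 10500 J
n(HCl) = 7.04 / 36.46 = 0.1931 mol
Temperature rose, so q_rxn = −|q_surr| = -10.50 kJ
ΔH = q_rxn / n = -54.38 kJ/mol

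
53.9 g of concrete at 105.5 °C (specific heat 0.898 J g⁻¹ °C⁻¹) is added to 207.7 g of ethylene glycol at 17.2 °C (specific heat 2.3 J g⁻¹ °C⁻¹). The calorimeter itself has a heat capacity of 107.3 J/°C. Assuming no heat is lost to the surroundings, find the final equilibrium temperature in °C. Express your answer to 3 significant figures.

Heat lost by concrete = heat gained by ethylene glycol + calorimeter.
(53.9)(0.898)(105.5 − T) = [(207.7)(2.3) + 107.3](T − 17.2)
48.4022 (105.5 − T) = 585.01 (T − 17.2)
5106.4 − 48.4022 T = 585.01 T − 10062
15168.4 = 633.4122 T
T = 23.947 °C

T_f = 23.9 °C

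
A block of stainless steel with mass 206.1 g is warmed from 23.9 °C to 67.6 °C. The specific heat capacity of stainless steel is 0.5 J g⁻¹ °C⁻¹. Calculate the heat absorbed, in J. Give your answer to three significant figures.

q = m c ΔT = 206.1 × 0.5 × (67.6 − 23.9)
q = 206.1 × 0.5 × 43.7 = 4503 J

q = 4500 J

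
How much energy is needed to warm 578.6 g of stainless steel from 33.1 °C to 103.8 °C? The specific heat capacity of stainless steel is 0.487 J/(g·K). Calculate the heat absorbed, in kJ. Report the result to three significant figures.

q = 19.9 kJ

q = m c ΔT = 578.6 × 0.487 × (103.8 − 33.1)
q = 578.6 × 0.487 × 70.7 = 19920 J = 19.9 kJ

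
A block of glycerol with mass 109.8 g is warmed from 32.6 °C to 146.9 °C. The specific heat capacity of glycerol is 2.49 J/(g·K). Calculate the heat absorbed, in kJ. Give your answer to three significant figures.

q = m c ΔT = 109.8 × 2.49 × (146.9 − 32.6)
q = 109.8 × 2.49 × 114.3 = 31249.8 J = 31.2 kJ

q = 31.2 kJ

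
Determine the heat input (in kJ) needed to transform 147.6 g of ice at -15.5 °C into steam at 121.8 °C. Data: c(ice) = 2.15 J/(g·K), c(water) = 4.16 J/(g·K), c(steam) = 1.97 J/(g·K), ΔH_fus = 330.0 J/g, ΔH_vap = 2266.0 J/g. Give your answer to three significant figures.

q = 456 kJ

q1 (heat ice -15.5→0.0 °C): 147.6 × 2.15 × 15.5 = 4919 J
q2 (melt at 0 °C): 147.6 × 330.0 = 48708 J
q3 (heat water 0.0→100.0 °C): 147.6 × 4.16 × 100.0 = 61402 J
q4 (vaporize at 100 °C): 147.6 × 2266.0 = 334462 J
q5 (heat steam 100.0→121.8 °C): 147.6 × 1.97 × 21.8 = 6339 J
Total: 4919 + 48708 + 61402 + 334462 + 6339 = 455830 J = 456 kJ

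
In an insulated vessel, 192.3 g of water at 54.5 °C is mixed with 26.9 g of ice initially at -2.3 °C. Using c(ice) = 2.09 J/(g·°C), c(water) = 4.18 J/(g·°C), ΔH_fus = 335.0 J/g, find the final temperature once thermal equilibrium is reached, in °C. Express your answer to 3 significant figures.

Heat to bring ice to 0 °C and melt it: q₁ = 26.9×2.09×2.3 + 26.9×335.0 = 9140.8 J
Heat the water can supply cooling to 0 °C: 192.3×4.18×54.5 = 43807.9 J > q₁, so all ice melts.
Energy balance: 192.3×4.18×(54.5 − T) = 9140.8 + 26.9×4.18×(T − 0)
803.814(54.5 − T) = 9140.8 + 112.442 T
43807.9 − 9140.8 = 916.256 T
T = 34667.1 / 916.256 = 37.84 °C

T_f = 37.8 °C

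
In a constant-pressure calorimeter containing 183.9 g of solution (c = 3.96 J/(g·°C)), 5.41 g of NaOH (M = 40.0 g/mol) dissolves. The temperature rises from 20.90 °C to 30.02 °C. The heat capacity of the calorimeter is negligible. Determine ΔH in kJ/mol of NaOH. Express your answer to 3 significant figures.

|ΔT| = |30.02 − 20.90| = 9.12 °C
|q_surr| = (183.9 × 3.96) × 9.12 = 728.244 × 9.12 = 6642 J
n(NaOH) = 5.41 / 40.0 = 0.1353 mol
Temperature rose, so q_rxn = −|q_surr| = -6.642 kJ
ΔH = q_rxn / n = -49.09 kJ/mol

ΔH = -49.1 kJ/mol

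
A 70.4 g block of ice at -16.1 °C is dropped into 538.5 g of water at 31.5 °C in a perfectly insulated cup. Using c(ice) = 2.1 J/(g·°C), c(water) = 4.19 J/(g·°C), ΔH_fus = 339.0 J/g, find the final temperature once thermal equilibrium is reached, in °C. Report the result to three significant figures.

T_f = 17.6 °C

Heat to bring ice to 0 °C and melt it: q₁ = 70.4×2.1×16.1 + 70.4×339.0 = 26246 J
Heat the water can supply cooling to 0 °C: 538.5×4.19×31.5 = 71073.9 J > q₁, so all ice melts.
Energy balance: 538.5×4.19×(31.5 − T) = 26246 + 70.4×4.19×(T − 0)
2256.315(31.5 − T) = 26246 + 294.976 T
71073.9 − 26246 = 2551.291 T
T = 44827.9 / 2551.291 = 17.57 °C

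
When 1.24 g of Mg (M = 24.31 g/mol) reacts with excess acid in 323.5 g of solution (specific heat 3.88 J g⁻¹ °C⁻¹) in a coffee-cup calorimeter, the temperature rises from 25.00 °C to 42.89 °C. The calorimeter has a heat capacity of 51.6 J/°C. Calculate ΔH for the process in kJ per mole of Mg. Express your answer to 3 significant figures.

|ΔT| = |42.89 − 25.00| = 17.89 °C
|q_surr| = (323.5 × 3.88 + 51.6) × 17.89 = 1306.78 × 17.89 = 23380 J
n(Mg) = 1.24 / 24.31 = 0.05101 mol
Temperature rose, so q_rxn = −|q_surr| = -23.38 kJ
ΔH = q_rxn / n = -458.3 kJ/mol

ΔH = -458 kJ/mol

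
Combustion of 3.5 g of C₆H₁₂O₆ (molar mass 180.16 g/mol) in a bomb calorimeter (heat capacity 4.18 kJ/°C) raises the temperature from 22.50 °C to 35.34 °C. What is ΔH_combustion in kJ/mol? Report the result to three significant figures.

ΔT = 35.34 − 22.50 = 12.84 °C
q_cal = C_cal × ΔT = 4.18 × 12.84 = 53.6712 kJ
n = 3.5 / 180.16 = 0.01943 mol
q_rxn = −q_cal = -53.6712 kJ
ΔH = -53.6712 / 0.01943 = -2762 kJ/mol

ΔH = -2760 kJ/mol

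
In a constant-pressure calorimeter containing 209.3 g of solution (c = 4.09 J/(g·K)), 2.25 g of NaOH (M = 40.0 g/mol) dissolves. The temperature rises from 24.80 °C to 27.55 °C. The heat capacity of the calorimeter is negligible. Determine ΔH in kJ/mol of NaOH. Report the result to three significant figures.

|ΔT| = |27.55 − 24.80| = 2.75 °C
|q_surr| = (209.3 × 4.09) × 2.75 = 856.037 × 2.75 = 2354.1 J
n(NaOH) = 2.25 / 40.0 = 0.056250 mol
Temperature rose, so q_rxn = −|q_surr| = -2.3541 kJ
ΔH = q_rxn / n = -41.85 kJ/mol

ΔH = -41.9 kJ/mol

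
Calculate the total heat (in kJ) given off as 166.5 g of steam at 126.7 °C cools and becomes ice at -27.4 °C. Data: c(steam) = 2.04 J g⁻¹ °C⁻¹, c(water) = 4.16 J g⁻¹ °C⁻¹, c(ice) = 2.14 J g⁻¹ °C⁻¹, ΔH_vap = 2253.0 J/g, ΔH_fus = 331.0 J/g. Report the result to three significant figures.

q = 518 kJ

q1 (cool steam 126.7→100 °C): 166.5 × 2.04 × 26.7 = 9069 J
q2 (condense at 100 °C): 166.5 × 2253.0 = 375125 J
q3 (cool water 100→0 °C): 166.5 × 4.16 × 100.0 = 69264 J
q4 (freeze at 0 °C): 166.5 × 331.0 = 55112 J
q5 (cool ice 0→-27.4 °C): 166.5 × 2.14 × 27.4 = 9763 J
Total: 9069 + 375125 + 69264 + 55112 + 9763 = 518333 J = 518 kJ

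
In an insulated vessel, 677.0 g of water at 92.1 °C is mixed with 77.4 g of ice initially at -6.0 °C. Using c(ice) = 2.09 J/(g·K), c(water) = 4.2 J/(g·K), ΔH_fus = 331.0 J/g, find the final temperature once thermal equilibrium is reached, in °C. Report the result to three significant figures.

T_f = 74.3 °C

Heat to bring ice to 0 °C and melt it: q₁ = 77.4×2.09×6.0 + 77.4×331.0 = 26590 J
Heat the water can supply cooling to 0 °C: 677.0×4.2×92.1 = 261877 J > q₁, so all ice melts.
Energy balance: 677.0×4.2×(92.1 − T) = 26590 + 77.4×4.2×(T − 0)
2843.4(92.1 − T) = 26590 + 325.08 T
261877 − 26590 = 3168.48 T
T = 235287 / 3168.48 = 74.26 °C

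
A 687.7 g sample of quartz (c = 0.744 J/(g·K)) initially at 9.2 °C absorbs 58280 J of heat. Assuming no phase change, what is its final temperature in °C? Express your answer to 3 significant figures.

ΔT = q / (m c) = 58280 / (687.7 × 0.744) = 113.9 °C
T_f = 9.2 + 113.9 = 123.1 °C

T_f = 123 °C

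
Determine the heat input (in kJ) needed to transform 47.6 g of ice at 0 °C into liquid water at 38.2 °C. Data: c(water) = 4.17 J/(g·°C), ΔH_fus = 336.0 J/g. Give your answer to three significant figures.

q1 (melt at 0 °C): 47.6 × 336.0 = 15994 J
q2 (heat water 0.0→38.2 °C): 47.6 × 4.17 × 38.2 = 7582 J
Total: 15994 + 7582 = 23576 J = 23.6 kJ

q = 23.6 kJ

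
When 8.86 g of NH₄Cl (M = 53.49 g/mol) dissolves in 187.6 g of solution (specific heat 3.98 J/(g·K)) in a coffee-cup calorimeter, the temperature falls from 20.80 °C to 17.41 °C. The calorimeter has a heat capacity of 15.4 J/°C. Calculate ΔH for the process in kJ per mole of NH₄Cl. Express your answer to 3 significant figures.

ΔH = 15.6 kJ/mol

|ΔT| = |17.41 − 20.80| = 3.39 °C
|q_surr| = (187.6 × 3.98 + 15.4) × 3.39 = 762.048 × 3.39 = 2583 J
n(NH₄Cl) = 8.86 / 53.49 = 0.1656 mol
Temperature fell, so q_rxn = +|q_surr| = 2.583 kJ
ΔH = q_rxn / n = 15.60 kJ/mol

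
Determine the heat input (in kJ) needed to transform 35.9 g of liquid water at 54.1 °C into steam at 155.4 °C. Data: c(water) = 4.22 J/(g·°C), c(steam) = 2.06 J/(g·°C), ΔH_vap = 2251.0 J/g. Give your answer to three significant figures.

q1 (heat water 54.1→100.0 °C): 35.9 × 4.22 × 45.9 = 6954 J
q2 (vaporize at 100 °C): 35.9 × 2251.0 = 80811 J
q3 (heat steam 100.0→155.4 °C): 35.9 × 2.06 × 55.4 = 4097 J
Total: 6954 + 80811 + 4097 = 91862 J = 91.9 kJ

q = 91.9 kJ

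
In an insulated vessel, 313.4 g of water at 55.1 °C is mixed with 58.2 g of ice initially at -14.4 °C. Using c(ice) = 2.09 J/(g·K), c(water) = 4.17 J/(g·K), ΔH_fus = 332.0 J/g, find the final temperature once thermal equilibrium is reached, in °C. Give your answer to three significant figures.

Heat to bring ice to 0 °C and melt it: q₁ = 58.2×2.09×14.4 + 58.2×332.0 = 21074 J
Heat the water can supply cooling to 0 °C: 313.4×4.17×55.1 = 72009.0 J > q₁, so all ice melts.
Energy balance: 313.4×4.17×(55.1 − T) = 21074 + 58.2×4.17×(T − 0)
1306.878(55.1 − T) = 21074 + 242.694 T
72009.0 − 21074 = 1549.572 T
T = 50935.0 / 1549.572 = 32.87 °C

T_f = 32.9 °C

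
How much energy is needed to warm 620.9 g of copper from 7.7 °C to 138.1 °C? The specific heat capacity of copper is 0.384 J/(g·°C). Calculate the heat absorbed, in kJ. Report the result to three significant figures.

q = 31.1 kJ

q = m c ΔT = 620.9 × 0.384 × (138.1 − 7.7)
q = 620.9 × 0.384 × 130.4 = 31090 J = 31.1 kJ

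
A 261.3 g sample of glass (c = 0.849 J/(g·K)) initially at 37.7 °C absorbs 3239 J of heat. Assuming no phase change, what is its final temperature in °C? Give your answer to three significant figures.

T_f = 52.3 °C

ΔT = q / (m c) = 3239 / (261.3 × 0.849) = 14.60 °C
T_f = 37.7 + 14.60 = 52.30 °C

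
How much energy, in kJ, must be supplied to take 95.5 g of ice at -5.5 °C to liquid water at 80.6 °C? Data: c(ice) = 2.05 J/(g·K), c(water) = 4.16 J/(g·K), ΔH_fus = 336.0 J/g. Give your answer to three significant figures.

q1 (heat ice -5.5→0.0 °C): 95.5 × 2.05 × 5.5 = 1077 J
q2 (melt at 0 °C): 95.5 × 336.0 = 32088 J
q3 (heat water 0.0→80.6 °C): 95.5 × 4.16 × 80.6 = 32021 J
Total: 1077 + 32088 + 32021 = 65186 J = 65.2 kJ

q = 65.2 kJ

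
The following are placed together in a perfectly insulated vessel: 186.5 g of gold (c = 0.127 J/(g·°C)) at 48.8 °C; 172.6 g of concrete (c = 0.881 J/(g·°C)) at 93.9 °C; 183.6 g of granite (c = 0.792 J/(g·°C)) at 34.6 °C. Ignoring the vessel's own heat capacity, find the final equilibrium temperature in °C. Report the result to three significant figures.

Σ mᵢcᵢ(T − Tᵢ) = 0  ⇒  T = Σ mᵢcᵢTᵢ / Σ mᵢcᵢ
Σ mᵢcᵢ = 186.5×0.127 + 172.6×0.881 + 183.6×0.792 = 321.1573
Σ mᵢcᵢTᵢ = 23.6855×48.8 + 152.0606×93.9 + 145.4112×34.6 = 20466
T = 20466 / 321.1573 = 63.73 °C

T_f = 63.7 °C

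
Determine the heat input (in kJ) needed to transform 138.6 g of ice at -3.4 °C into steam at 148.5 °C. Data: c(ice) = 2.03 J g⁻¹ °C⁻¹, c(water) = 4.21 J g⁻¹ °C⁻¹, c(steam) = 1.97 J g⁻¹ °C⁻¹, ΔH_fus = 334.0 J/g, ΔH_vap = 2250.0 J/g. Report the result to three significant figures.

q1 (heat ice -3.4→0.0 °C): 138.6 × 2.03 × 3.4 = 957 J
q2 (melt at 0 °C): 138.6 × 334.0 = 46292 J
q3 (heat water 0.0→100.0 °C): 138.6 × 4.21 × 100.0 = 58351 J
q4 (vaporize at 100 °C): 138.6 × 2250.0 = 311850 J
q5 (heat steam 100.0→148.5 °C): 138.6 × 1.97 × 48.5 = 13243 J
Total: 957 + 46292 + 58351 + 311850 + 13243 = 430693 J = 431 kJ

q = 431 kJ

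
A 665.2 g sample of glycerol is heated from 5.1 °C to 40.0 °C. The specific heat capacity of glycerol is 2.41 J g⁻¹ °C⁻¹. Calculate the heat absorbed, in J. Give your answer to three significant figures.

q = 55900 J

q = m c ΔT = 665.2 × 2.41 × (40.0 − 5.1)
q = 665.2 × 2.41 × 34.9 = 55949 J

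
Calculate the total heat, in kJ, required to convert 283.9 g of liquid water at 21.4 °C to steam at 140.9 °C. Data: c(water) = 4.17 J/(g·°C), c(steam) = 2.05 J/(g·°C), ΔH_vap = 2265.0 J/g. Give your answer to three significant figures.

q = 760 kJ

q1 (heat water 21.4→100.0 °C): 283.9 × 4.17 × 78.6 = 93052 J
q2 (vaporize at 100 °C): 283.9 × 2265.0 = 643034 J
q3 (heat steam 100.0→140.9 °C): 283.9 × 2.05 × 40.9 = 23804 J
Total: 93052 + 643034 + 23804 = 759890 J = 760 kJ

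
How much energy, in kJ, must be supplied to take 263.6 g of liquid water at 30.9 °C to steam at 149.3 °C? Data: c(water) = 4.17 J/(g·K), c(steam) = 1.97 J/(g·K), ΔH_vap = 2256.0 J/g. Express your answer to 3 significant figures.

q1 (heat water 30.9→100.0 °C): 263.6 × 4.17 × 69.1 = 75956 J
q2 (vaporize at 100 °C): 263.6 × 2256.0 = 594682 J
q3 (heat steam 100.0→149.3 °C): 263.6 × 1.97 × 49.3 = 25601 J
Total: 75956 + 594682 + 25601 = 696239 J = 696 kJ

q = 696 kJ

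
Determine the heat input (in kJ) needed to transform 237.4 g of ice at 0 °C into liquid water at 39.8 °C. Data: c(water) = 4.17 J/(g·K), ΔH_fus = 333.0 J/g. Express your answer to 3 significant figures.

q1 (melt at 0 °C): 237.4 × 333.0 = 79054 J
q2 (heat water 0.0→39.8 °C): 237.4 × 4.17 × 39.8 = 39400 J
Total: 79054 + 39400 = 118454 J = 118 kJ

q = 118 kJ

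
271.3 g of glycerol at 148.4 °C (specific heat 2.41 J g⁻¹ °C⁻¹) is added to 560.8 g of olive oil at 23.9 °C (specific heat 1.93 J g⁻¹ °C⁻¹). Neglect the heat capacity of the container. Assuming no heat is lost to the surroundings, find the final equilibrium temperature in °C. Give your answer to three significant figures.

T_f = 70.8 °C

Heat lost by glycerol = heat gained by olive oil.
(271.3)(2.41)(148.4 − T) = (560.8)(1.93)(T − 23.9)
653.833 (148.4 − T) = 1082.344 (T − 23.9)
97029 − 653.833 T = 1082.344 T − 25868
122897 = 1736.177 T
T = 70.79 °C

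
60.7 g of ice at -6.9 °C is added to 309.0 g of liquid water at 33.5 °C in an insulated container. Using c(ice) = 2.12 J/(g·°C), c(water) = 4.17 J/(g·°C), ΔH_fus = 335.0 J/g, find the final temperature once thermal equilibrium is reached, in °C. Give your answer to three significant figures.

T_f = 14.2 °C

Heat to bring ice to 0 °C and melt it: q₁ = 60.7×2.12×6.9 + 60.7×335.0 = 21222 J
Heat the water can supply cooling to 0 °C: 309.0×4.17×33.5 = 43165.8 J > q₁, so all ice melts.
Energy balance: 309.0×4.17×(33.5 − T) = 21222 + 60.7×4.17×(T − 0)
1288.53(33.5 − T) = 21222 + 253.119 T
43165.8 − 21222 = 1541.649 T
T = 21943.8 / 1541.649 = 14.23 °C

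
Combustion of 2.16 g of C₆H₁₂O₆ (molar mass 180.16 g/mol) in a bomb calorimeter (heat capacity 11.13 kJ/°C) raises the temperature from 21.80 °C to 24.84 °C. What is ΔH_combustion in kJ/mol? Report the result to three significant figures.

ΔH = -2820 kJ/mol

ΔT = 24.84 − 21.80 = 3.04 °C
q_cal = C_cal × ΔT = 11.13 × 3.04 = 33.8352 kJ
n = 2.16 / 180.16 = 0.01199 mol
q_rxn = −q_cal = -33.8352 kJ
ΔH = -33.8352 / 0.01199 = -2822 kJ/mol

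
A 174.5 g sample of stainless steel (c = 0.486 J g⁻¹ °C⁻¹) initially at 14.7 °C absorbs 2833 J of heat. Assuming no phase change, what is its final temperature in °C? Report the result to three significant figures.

T_f = 48.1 °C

ΔT = q / (m c) = 2833 / (174.5 × 0.486) = 33.41 °C
T_f = 14.7 + 33.41 = 48.11 °C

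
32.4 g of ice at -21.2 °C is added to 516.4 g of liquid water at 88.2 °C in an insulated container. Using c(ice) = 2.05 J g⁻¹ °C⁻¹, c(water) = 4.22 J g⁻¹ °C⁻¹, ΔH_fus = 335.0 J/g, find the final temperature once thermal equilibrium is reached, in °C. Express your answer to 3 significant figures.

Heat to bring ice to 0 °C and melt it: q₁ = 32.4×2.05×21.2 + 32.4×335.0 = 12262 J
Heat the water can supply cooling to 0 °C: 516.4×4.22×88.2 = 192206 J > q₁, so all ice melts.
Energy balance: 516.4×4.22×(88.2 − T) = 12262 + 32.4×4.22×(T − 0)
2179.208(88.2 − T) = 12262 + 136.728 T
192206 − 12262 = 2315.936 T
T = 179944 / 2315.936 = 77.70 °C

T_f = 77.7 °C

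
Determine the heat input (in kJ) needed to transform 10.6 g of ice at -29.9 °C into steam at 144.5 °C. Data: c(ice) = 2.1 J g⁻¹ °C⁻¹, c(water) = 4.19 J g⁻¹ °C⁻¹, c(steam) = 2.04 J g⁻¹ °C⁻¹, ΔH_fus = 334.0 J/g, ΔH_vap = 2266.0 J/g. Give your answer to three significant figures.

q = 33.6 kJ

q1 (heat ice -29.9→0.0 °C): 10.6 × 2.1 × 29.9 = 666 J
q2 (melt at 0 °C): 10.6 × 334.0 = 3540 J
q3 (heat water 0.0→100.0 °C): 10.6 × 4.19 × 100.0 = 4441 J
q4 (vaporize at 100 °C): 10.6 × 2266.0 = 24020 J
q5 (heat steam 100.0→144.5 °C): 10.6 × 2.04 × 44.5 = 962 J
Total: 666 + 3540 + 4441 + 24020 + 962 = 33629 J = 33.6 kJ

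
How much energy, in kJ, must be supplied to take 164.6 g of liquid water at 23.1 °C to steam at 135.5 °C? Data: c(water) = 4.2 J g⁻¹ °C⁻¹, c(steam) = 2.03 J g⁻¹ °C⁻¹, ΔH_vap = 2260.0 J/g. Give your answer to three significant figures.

q = 437 kJ

q1 (heat water 23.1→100.0 °C): 164.6 × 4.2 × 76.9 = 53163 J
q2 (vaporize at 100 °C): 164.6 × 2260.0 = 371996 J
q3 (heat steam 100.0→135.5 °C): 164.6 × 2.03 × 35.5 = 11862 J
Total: 53163 + 371996 + 11862 = 437021 J = 437 kJ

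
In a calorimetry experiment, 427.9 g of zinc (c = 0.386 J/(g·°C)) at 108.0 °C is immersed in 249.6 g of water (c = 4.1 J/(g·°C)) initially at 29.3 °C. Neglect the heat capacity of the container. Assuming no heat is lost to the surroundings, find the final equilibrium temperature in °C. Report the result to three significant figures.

Heat lost by zinc = heat gained by water.
(427.9)(0.386)(108.0 − T) = (249.6)(4.1)(T − 29.3)
165.1694 (108.0 − T) = 1023.36 (T − 29.3)
17838 − 165.1694 T = 1023.36 T − 29984
47822 = 1188.5294 T
T = 40.24 °C

T_f = 40.2 °C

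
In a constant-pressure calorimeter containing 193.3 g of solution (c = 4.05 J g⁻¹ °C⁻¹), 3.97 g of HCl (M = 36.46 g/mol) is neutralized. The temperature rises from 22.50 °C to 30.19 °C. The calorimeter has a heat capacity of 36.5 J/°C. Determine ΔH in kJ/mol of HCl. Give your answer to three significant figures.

ΔH = -57.9 kJ/mol

|ΔT| = |30.19 − 22.50| = 7.69 °C
|q_surr| = (193.3 × 4.05 + 36.5) × 7.69 = 819.365 × 7.69 = 6301 J
n(HCl) = 3.97 / 36.46 = 0.1089 mol
Temperature rose, so q_rxn = −|q_surr| = -6.301 kJ
ΔH = q_rxn / n = -57.86 kJ/mol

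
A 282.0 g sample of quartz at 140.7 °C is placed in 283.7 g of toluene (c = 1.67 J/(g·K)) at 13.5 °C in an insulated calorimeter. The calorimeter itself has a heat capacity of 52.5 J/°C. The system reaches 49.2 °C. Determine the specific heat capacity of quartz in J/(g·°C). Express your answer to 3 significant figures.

c = 0.728 J/(g·°C)

q_gained = (283.7 × 1.67 + 52.5) × (49.2 − 13.5) = 18790 J
q_lost = 282.0 × c × (140.7 − 49.2) = 25803 c
Set equal: c = 18790 / 25803 = 0.728 J/(g·°C)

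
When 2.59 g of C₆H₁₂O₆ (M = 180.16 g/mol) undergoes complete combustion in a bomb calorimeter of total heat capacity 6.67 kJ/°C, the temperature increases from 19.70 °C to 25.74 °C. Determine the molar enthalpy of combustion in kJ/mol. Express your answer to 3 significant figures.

ΔT = 25.74 − 19.70 = 6.04 °C
q_cal = C_cal × ΔT = 6.67 × 6.04 = 40.2868 kJ
n = 2.59 / 180.16 = 0.01438 mol
q_rxn = −q_cal = -40.2868 kJ
ΔH = -40.2868 / 0.01438 = -2802 kJ/mol

ΔH = -2800 kJ/mol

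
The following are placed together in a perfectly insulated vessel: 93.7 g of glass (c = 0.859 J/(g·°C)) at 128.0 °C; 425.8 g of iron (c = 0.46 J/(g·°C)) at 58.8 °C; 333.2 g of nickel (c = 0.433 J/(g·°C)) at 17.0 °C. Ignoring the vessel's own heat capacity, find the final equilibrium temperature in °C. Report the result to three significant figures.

T_f = 57.7 °C

Σ mᵢcᵢ(T − Tᵢ) = 0  ⇒  T = Σ mᵢcᵢTᵢ / Σ mᵢcᵢ
Σ mᵢcᵢ = 93.7×0.859 + 425.8×0.46 + 333.2×0.433 = 420.6319
Σ mᵢcᵢTᵢ = 80.4883×128.0 + 195.868×58.8 + 144.2756×17.0 = 24272
T = 24272 / 420.6319 = 57.70 °C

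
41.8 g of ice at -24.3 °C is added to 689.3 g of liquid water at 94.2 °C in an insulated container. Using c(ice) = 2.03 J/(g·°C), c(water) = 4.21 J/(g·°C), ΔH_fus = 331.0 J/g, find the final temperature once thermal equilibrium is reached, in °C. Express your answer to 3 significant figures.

T_f = 83.6 °C

Heat to bring ice to 0 °C and melt it: q₁ = 41.8×2.03×24.3 + 41.8×331.0 = 15898 J
Heat the water can supply cooling to 0 °C: 689.3×4.21×94.2 = 273364 J > q₁, so all ice melts.
Energy balance: 689.3×4.21×(94.2 − T) = 15898 + 41.8×4.21×(T − 0)
2901.953(94.2 − T) = 15898 + 175.978 T
273364 − 15898 = 3077.931 T
T = 257466 / 3077.931 = 83.649 °C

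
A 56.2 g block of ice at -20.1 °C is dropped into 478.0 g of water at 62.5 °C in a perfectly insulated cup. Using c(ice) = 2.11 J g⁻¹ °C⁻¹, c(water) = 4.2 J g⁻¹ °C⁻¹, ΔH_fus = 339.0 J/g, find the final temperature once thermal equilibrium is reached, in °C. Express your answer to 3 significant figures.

T_f = 46.4 °C

Heat to bring ice to 0 °C and melt it: q₁ = 56.2×2.11×20.1 + 56.2×339.0 = 21435 J
Heat the water can supply cooling to 0 °C: 478.0×4.2×62.5 = 125475 J > q₁, so all ice melts.
Energy balance: 478.0×4.2×(62.5 − T) = 21435 + 56.2×4.2×(T − 0)
2007.6(62.5 − T) = 21435 + 236.04 T
125475 − 21435 = 2243.64 T
T = 104040 / 2243.64 = 46.37 °C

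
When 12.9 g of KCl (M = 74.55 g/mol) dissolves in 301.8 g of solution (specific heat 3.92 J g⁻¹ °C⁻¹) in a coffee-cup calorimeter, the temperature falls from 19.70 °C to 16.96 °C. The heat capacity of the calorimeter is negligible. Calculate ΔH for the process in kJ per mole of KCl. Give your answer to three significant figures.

|ΔT| = |16.96 − 19.70| = 2.74 °C
|q_surr| = (301.8 × 3.92) × 2.74 = 1183.056 × 2.74 = 3242 J
n(KCl) = 12.9 / 74.55 = 0.1730 mol
Temperature fell, so q_rxn = +|q_surr| = 3.242 kJ
ΔH = q_rxn / n = 18.74 kJ/mol

ΔH = 18.7 kJ/mol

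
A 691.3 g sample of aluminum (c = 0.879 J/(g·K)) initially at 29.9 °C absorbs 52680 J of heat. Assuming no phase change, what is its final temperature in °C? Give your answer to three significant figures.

ΔT = q / (m c) = 52680 / (691.3 × 0.879) = 86.69 °C
T_f = 29.9 + 86.69 = 116.59 °C

T_f = 117 °C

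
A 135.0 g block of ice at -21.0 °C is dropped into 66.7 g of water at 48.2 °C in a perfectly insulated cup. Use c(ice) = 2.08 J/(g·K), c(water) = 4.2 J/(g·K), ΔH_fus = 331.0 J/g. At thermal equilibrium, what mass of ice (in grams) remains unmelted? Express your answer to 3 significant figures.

Heat to warm all ice to 0 °C: 135.0×2.08×21.0 = 5896.8 J
Heat released by water cooling to 0 °C: 66.7×4.2×48.2 = 13503 J
13503 J < 5896.8 + 135.0×331.0 = 50581.8 J, so not all ice melts; final T = 0 °C.
Heat left for melting: 13503 − 5896.8 = 7606.2 J
Mass melted = 7606.2 / 331.0 = 22.98 g
Ice remaining = 135.0 − 22.98 = 112.02 g

m_ice remaining = 112 g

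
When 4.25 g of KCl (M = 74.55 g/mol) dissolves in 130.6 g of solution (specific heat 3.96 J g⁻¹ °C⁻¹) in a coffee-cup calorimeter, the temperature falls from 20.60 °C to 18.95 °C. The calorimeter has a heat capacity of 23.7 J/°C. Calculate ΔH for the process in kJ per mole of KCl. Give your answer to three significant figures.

|ΔT| = |18.95 − 20.60| = 1.65 °C
|q_surr| = (130.6 × 3.96 + 23.7) × 1.65 = 540.876 × 1.65 = 892.4 J
n(KCl) = 4.25 / 74.55 = 0.05701 mol
Temperature fell, so q_rxn = +|q_surr| = 0.8924 kJ
ΔH = q_rxn / n = 15.65 kJ/mol

ΔH = 15.7 kJ/mol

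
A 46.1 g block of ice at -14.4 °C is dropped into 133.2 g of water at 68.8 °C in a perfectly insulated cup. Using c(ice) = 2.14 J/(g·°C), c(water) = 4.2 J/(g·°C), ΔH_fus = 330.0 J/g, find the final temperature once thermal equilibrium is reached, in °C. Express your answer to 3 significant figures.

T_f = 29.0 °C

Heat to bring ice to 0 °C and melt it: q₁ = 46.1×2.14×14.4 + 46.1×330.0 = 16634 J
Heat the water can supply cooling to 0 °C: 133.2×4.2×68.8 = 38489.5 J > q₁, so all ice melts.
Energy balance: 133.2×4.2×(68.8 − T) = 16634 + 46.1×4.2×(T − 0)
559.44(68.8 − T) = 16634 + 193.62 T
38489.5 − 16634 = 753.06 T
T = 21855.5 / 753.06 = 29.02 °C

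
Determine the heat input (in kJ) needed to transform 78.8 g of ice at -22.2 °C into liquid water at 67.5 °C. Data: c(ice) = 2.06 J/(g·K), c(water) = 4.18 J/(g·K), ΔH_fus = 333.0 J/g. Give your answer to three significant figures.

q1 (heat ice -22.2→0.0 °C): 78.8 × 2.06 × 22.2 = 3604 J
q2 (melt at 0 °C): 78.8 × 333.0 = 26240 J
q3 (heat water 0.0→67.5 °C): 78.8 × 4.18 × 67.5 = 22233 J
Total: 3604 + 26240 + 22233 = 52077 J = 52.1 kJ

q = 52.1 kJ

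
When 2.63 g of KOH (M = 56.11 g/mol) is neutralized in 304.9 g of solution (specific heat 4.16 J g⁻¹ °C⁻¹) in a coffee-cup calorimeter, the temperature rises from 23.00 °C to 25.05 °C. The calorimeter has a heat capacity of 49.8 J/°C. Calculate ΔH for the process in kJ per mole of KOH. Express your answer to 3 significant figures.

|ΔT| = |25.05 − 23.00| = 2.05 °C
|q_surr| = (304.9 × 4.16 + 49.8) × 2.05 = 1318.184 × 2.05 = 2702.3 J
n(KOH) = 2.63 / 56.11 = 0.046872 mol
Temperature rose, so q_rxn = −|q_surr| = -2.7023 kJ
ΔH = q_rxn / n = -57.65 kJ/mol

ΔH = -57.7 kJ/mol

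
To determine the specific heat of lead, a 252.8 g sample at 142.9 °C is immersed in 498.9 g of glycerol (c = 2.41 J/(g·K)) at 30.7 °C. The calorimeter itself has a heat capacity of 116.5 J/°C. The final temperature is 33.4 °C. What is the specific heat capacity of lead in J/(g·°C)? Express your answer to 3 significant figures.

c = 0.129 J/(g·°C)

q_gained = (498.9 × 2.41 + 116.5) × (33.4 − 30.7) = 3561 J
q_lost = 252.8 × c × (142.9 − 33.4) = 27681.6 c
Set equal: c = 3561 / 27681.6 = 0.129 J/(g·°C)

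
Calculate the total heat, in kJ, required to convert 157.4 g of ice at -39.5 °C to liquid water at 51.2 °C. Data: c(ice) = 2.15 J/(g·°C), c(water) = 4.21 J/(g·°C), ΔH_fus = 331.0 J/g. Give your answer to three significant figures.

q1 (heat ice -39.5→0.0 °C): 157.4 × 2.15 × 39.5 = 13367 J
q2 (melt at 0 °C): 157.4 × 331.0 = 52099 J
q3 (heat water 0.0→51.2 °C): 157.4 × 4.21 × 51.2 = 33928 J
Total: 13367 + 52099 + 33928 = 99394 J = 99.4 kJ

q = 99.4 kJ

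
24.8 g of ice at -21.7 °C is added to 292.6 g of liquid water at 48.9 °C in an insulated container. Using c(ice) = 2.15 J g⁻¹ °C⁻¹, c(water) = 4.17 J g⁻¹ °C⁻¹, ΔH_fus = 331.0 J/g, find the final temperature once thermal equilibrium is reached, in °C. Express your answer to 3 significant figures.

Heat to bring ice to 0 °C and melt it: q₁ = 24.8×2.15×21.7 + 24.8×331.0 = 9365.8 J
Heat the water can supply cooling to 0 °C: 292.6×4.17×48.9 = 59664.9 J > q₁, so all ice melts.
Energy balance: 292.6×4.17×(48.9 − T) = 9365.8 + 24.8×4.17×(T − 0)
1220.142(48.9 − T) = 9365.8 + 103.416 T
59664.9 − 9365.8 = 1323.558 T
T = 50299.1 / 1323.558 = 38.00 °C

T_f = 38.0 °C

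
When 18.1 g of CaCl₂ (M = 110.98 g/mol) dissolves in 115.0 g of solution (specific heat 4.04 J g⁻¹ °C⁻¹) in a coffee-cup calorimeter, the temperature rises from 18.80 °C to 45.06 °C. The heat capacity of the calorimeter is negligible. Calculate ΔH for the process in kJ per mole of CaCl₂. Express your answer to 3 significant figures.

ΔH = -74.8 kJ/mol

|ΔT| = |45.06 − 18.80| = 26.26 °C
|q_surr| = (115.0 × 4.04) × 26.26 = 464.6 × 26.26 = 12200 J
n(CaCl₂) = 18.1 / 110.98 = 0.1631 mol
Temperature rose, so q_rxn = −|q_surr| = -12.20 kJ
ΔH = q_rxn / n = -74.80 kJ/mol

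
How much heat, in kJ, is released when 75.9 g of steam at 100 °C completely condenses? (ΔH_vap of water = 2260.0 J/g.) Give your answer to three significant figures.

q = m × ΔH_vap = 75.9 × 2260.0 = 171500 J = 172 kJ

q = 172 kJ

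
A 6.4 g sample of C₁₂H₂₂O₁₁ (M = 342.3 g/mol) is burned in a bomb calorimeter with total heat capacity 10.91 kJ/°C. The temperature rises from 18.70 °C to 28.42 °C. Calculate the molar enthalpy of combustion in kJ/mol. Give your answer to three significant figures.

ΔT = 28.42 − 18.70 = 9.72 °C
q_cal = C_cal × ΔT = 10.91 × 9.72 = 106.0452 kJ
n = 6.4 / 342.3 = 0.01870 mol
q_rxn = −q_cal = -106.0452 kJ
ΔH = -106.0452 / 0.01870 = -5671 kJ/mol

ΔH = -5670 kJ/mol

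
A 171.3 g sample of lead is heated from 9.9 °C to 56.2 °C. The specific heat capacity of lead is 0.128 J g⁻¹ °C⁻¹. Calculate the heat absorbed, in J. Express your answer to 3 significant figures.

q = m c ΔT = 171.3 × 0.128 × (56.2 − 9.9)
q = 171.3 × 0.128 × 46.3 = 1015 J

q = 1020 J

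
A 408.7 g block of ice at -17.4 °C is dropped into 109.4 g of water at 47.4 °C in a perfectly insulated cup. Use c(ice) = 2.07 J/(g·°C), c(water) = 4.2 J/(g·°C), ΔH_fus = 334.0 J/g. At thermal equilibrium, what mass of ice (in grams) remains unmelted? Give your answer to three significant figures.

Heat to warm all ice to 0 °C: 408.7×2.07×17.4 = 14721 J
Heat released by water cooling to 0 °C: 109.4×4.2×47.4 = 21779 J
21779 J < 14721 + 408.7×334.0 = 151226.8 J, so not all ice melts; final T = 0 °C.
Heat left for melting: 21779 − 14721 = 7058 J
Mass melted = 7058 / 334.0 = 21.13 g
Ice remaining = 408.7 − 21.13 = 387.57 g

m_ice remaining = 388 g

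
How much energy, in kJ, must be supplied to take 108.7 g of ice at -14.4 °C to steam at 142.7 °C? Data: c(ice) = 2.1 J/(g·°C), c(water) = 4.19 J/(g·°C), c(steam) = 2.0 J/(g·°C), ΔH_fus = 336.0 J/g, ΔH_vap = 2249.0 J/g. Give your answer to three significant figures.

q1 (heat ice -14.4→0.0 °C): 108.7 × 2.1 × 14.4 = 3287 J
q2 (melt at 0 °C): 108.7 × 336.0 = 36523 J
q3 (heat water 0.0→100.0 °C): 108.7 × 4.19 × 100.0 = 45545 J
q4 (vaporize at 100 °C): 108.7 × 2249.0 = 244466 J
q5 (heat steam 100.0→142.7 °C): 108.7 × 2.0 × 42.7 = 9283 J
Total: 3287 + 36523 + 45545 + 244466 + 9283 = 339104 J = 339 kJ

q = 339 kJ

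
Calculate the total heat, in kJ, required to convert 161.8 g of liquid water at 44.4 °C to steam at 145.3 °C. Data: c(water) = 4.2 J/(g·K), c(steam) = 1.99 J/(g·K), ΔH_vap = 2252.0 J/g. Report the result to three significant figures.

q = 417 kJ

q1 (heat water 44.4→100.0 °C): 161.8 × 4.2 × 55.6 = 37784 J
q2 (vaporize at 100 °C): 161.8 × 2252.0 = 364374 J
q3 (heat steam 100.0→145.3 °C): 161.8 × 1.99 × 45.3 = 14586 J
Total: 37784 + 364374 + 14586 = 416744 J = 417 kJ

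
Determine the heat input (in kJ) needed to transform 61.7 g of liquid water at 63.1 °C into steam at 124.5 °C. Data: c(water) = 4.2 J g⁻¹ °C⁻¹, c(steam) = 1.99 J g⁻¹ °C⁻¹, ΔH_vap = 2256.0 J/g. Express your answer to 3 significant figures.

q1 (heat water 63.1→100.0 °C): 61.7 × 4.2 × 36.9 = 9562 J
q2 (vaporize at 100 °C): 61.7 × 2256.0 = 139195 J
q3 (heat steam 100.0→124.5 °C): 61.7 × 1.99 × 24.5 = 3008 J
Total: 9562 + 139195 + 3008 = 151765 J = 152 kJ

q = 152 kJ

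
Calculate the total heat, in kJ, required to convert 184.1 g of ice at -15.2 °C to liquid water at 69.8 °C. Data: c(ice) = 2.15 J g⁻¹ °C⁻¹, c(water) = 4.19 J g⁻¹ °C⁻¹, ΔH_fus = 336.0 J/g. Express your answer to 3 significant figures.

q = 122 kJ

q1 (heat ice -15.2→0.0 °C): 184.1 × 2.15 × 15.2 = 6016 J
q2 (melt at 0 °C): 184.1 × 336.0 = 61858 J
q3 (heat water 0.0→69.8 °C): 184.1 × 4.19 × 69.8 = 53842 J
Total: 6016 + 61858 + 53842 = 121716 J = 122 kJ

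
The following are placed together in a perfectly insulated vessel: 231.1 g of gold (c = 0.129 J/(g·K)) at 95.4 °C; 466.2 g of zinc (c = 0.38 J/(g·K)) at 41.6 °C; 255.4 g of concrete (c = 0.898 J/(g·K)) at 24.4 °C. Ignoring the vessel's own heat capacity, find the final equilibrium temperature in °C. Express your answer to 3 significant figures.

T_f = 36.2 °C

Σ mᵢcᵢ(T − Tᵢ) = 0  ⇒  T = Σ mᵢcᵢTᵢ / Σ mᵢcᵢ
Σ mᵢcᵢ = 231.1×0.129 + 466.2×0.38 + 255.4×0.898 = 436.3171
Σ mᵢcᵢTᵢ = 29.8119×95.4 + 177.156×41.6 + 229.3492×24.4 = 15810
T = 15810 / 436.3171 = 36.24 °C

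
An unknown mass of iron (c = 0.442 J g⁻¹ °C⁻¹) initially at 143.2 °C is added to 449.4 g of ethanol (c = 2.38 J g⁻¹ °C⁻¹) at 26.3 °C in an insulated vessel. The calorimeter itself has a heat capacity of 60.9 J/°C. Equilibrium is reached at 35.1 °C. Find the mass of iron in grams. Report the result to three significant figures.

m = 208 g

q_gained = (449.4 × 2.38 + 60.9) × (35.1 − 26.3) = 9948 J
q_lost = m × 0.442 × (143.2 − 35.1) = 47.7802 m
m = 9948 / 47.7802 = 208 g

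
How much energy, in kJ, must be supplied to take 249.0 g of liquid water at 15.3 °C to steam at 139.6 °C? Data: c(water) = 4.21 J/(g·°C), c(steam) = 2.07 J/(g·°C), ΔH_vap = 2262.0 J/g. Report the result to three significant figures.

q1 (heat water 15.3→100.0 °C): 249.0 × 4.21 × 84.7 = 88790 J
q2 (vaporize at 100 °C): 249.0 × 2262.0 = 563238 J
q3 (heat steam 100.0→139.6 °C): 249.0 × 2.07 × 39.6 = 20411 J
Total: 88790 + 563238 + 20411 = 672439 J = 672 kJ

q = 672 kJ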